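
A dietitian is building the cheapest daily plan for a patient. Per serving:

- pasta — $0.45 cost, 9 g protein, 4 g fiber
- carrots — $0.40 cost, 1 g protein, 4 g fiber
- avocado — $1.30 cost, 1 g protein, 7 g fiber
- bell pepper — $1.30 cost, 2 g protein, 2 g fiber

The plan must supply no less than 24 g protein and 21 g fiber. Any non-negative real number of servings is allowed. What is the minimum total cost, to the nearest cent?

An LP optimum is at a vertex; with two nutrient constraints at most two foods are used. Check each candidate.
pasta only: max(24/9, 21/4) = 5.25 servings → $2.36.
carrots only: max(24/1, 21/4) = 24 servings → $9.60.
avocado only: max(24/1, 21/7) = 24 servings → $31.20.
bell pepper only: max(24/2, 21/2) = 12 servings → $15.60.
pasta + carrots with both tight: 2.344 servings and 2.906 servings → $2.22.
pasta + avocado with both tight: 2.492 servings and 1.576 servings → $3.17.
pasta + bell pepper with both tight: 0.6 servings and 9.3 servings → $12.36.
carrots + avocado with both targets exact would need a negative amount; discard.
carrots + bell pepper: intersection lies outside the first quadrant.
avocado + bell pepper: the both-tight solution has a negative serving — not a feasible corner.
Cheapest feasible corner: $2.22.

$2.22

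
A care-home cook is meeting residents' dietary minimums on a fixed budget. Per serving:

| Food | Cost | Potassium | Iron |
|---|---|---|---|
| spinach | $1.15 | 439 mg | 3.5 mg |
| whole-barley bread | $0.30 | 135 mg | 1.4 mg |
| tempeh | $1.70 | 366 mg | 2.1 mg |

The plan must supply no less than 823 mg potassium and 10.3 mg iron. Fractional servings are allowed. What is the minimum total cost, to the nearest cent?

spinach only: max(823/439, 10.3/3.5) = 2.943 servings → $3.38.
whole-barley bread only: max(823/135, 10.3/1.4) = 7.357 servings → $2.21.
tempeh only: max(823/366, 10.3/2.1) = 4.905 servings → $8.34.
spinach + whole-barley bread with both targets exact would need a negative amount; discard.
spinach + tempeh with both targets exact would need a negative amount; discard.
whole-barley bread + tempeh with both targets exact would need a negative amount; discard.
So the least-cost plan costs $2.21.

$2.21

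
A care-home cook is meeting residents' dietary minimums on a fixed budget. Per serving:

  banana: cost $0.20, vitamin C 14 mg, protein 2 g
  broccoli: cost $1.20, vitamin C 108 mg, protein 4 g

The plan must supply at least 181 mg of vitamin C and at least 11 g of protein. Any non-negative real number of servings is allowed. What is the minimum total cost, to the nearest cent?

Compare the cost at each extreme point of the feasible region.
banana only: max(181/14, 11/2) = 12.93 servings → $2.59.
broccoli only: max(181/108, 11/4) = 2.75 servings → $3.30.
banana + broccoli with both tight: 2.9 servings and 1.3 servings → $2.14.
So the least-cost plan costs $2.14.

$2.14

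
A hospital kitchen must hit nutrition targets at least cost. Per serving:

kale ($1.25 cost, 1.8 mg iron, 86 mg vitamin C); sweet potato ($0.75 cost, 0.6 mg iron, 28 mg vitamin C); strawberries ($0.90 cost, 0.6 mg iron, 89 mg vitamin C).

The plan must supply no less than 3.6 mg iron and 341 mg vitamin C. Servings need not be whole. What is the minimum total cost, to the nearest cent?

$3.85

With two linear requirements the optimum uses one or two foods; enumerate the corners.
kale only: max(3.6/1.8, 341/86) = 3.965 servings → $4.96.
sweet potato only: max(3.6/0.6, 341/28) = 12.18 servings → $9.13.
strawberries only: max(3.6/0.6, 341/89) = 6 servings → $5.40.
kale + sweet potato: intersection lies outside the first quadrant.
kale + strawberries with both tight: 1.066 servings and 2.801 servings → $3.85.
sweet potato + strawberries with both tight: 3.164 servings and 2.836 servings → $4.93.
The minimum over all feasible corners is $3.85.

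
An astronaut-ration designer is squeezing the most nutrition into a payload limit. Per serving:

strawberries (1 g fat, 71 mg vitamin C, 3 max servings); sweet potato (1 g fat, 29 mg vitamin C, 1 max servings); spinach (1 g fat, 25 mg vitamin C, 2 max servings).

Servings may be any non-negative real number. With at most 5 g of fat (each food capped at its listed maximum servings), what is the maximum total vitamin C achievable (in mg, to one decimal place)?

Vitamin C per g fat: strawberries 71, sweet potato 29, spinach 25.
Take 3 servings of strawberries: uses 3 g fat, +213.0 mg vitamin C (running total 213.0 mg).
Take 1 serving of sweet potato: uses 1 g fat, +29.0 mg vitamin C (running total 242.0 mg).
Take 1 serving of spinach: uses 1 g fat, +25.0 mg vitamin C (running total 267.0 mg).
Greedy by best ratio exhausts the fat allowance optimally: 267.0 mg.

267.0 mg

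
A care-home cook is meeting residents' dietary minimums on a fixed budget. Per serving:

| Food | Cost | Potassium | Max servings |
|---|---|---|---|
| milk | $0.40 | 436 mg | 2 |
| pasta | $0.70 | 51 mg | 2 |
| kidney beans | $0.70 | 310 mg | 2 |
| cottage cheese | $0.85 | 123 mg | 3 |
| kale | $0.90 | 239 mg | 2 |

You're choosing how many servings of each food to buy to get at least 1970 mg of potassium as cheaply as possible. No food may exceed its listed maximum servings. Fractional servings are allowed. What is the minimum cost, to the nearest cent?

Cost per mg of potassium: milk $0.0009, kidney beans $0.0023, kale $0.0038, cottage cheese $0.0069, pasta $0.0137.
Take 2 servings of milk: +872.0 mg potassium for $0.80 (total $0.80, still need 1098.0 mg).
Take 2 servings of kidney beans: +620.0 mg potassium for $1.40 (total $2.20, still need 478.0 mg).
Take 2 servings of kale: +478.0 mg potassium for $1.80 (total $4.00, still need 0.0 mg).
Filling from the cheapest source first is optimal under one linear minimum: $4.00.

$4.00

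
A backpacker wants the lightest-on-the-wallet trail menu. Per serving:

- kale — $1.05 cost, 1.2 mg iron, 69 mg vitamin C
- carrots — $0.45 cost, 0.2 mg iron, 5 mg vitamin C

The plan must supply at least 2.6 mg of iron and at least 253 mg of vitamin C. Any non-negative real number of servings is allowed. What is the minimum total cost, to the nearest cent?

An LP optimum is at a vertex; with two nutrient constraints at most two foods are used. Check each candidate.
kale only: max(2.6/1.2, 253/69) = 3.667 servings → $3.85.
carrots only: max(2.6/0.2, 253/5) = 50.6 servings → $22.77.
kale + carrots with both targets exact would need a negative amount; discard.
Cheapest feasible corner: $3.85.

$3.85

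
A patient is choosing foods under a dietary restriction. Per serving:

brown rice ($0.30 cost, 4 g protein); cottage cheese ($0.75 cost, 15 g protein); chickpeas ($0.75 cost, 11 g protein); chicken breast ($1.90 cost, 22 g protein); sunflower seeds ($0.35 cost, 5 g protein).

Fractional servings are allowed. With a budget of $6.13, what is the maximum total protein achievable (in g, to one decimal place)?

122.6 g

Protein per dollar: cottage cheese 20, chickpeas 14.67, sunflower seeds 14.29, brown rice 13.33, chicken breast 11.58.
With no serving limits, spend the whole cost allowance on cottage cheese: $6.13 / $0.75 × 15 g = 122.6 g.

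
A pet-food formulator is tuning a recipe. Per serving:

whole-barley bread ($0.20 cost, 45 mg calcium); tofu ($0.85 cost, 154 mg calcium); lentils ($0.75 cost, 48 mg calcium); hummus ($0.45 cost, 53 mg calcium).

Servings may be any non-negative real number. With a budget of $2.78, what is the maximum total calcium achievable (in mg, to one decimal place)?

625.5 mg

Calcium per dollar: whole-barley bread 225, tofu 181.2, hummus 117.8, lentils 64.
With no serving limits, spend the whole cost allowance on whole-barley bread: $2.78 / $0.20 × 45 mg = 625.5 mg.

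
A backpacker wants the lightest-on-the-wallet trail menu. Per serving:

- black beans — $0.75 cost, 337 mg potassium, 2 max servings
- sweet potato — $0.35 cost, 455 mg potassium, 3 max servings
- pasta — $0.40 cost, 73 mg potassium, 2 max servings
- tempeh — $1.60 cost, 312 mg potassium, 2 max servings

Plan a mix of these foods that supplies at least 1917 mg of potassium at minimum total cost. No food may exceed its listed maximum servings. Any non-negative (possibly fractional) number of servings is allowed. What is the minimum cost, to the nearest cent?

$2.28

Cost per mg of potassium: sweet potato $0.0008, black beans $0.0022, tempeh $0.0051, pasta $0.0055.
Take 3 servings of sweet potato: +1365.0 mg potassium for $1.05 (total $1.05, still need 552.0 mg).
Take 1.638 servings of black beans: +552.0 mg potassium for $1.23 (total $2.28, still need 0.0 mg).
Greedy by cheapest-per-mg is optimal for a single linear constraint, so the minimum cost is $2.28.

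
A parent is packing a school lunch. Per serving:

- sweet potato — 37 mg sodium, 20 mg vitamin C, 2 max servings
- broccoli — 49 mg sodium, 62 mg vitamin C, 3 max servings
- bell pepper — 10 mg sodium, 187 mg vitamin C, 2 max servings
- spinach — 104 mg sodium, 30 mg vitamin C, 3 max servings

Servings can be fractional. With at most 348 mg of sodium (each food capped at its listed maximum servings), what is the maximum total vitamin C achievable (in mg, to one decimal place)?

Vitamin C per mg sodium: bell pepper 18.7, broccoli 1.265, sweet potato 0.5405, spinach 0.2885.
Take 2 servings of bell pepper: uses 20 mg sodium, +374.0 mg vitamin C (running total 374.0 mg).
Take 3 servings of broccoli: uses 147 mg sodium, +186.0 mg vitamin C (running total 560.0 mg).
Take 2 servings of sweet potato: uses 74 mg sodium, +40.0 mg vitamin C (running total 600.0 mg).
Take 1.029 servings of spinach: uses 107 mg sodium, +30.9 mg vitamin C (running total 630.9 mg).
Greedy by best ratio exhausts the sodium allowance optimally: 630.9 mg.

630.9 mg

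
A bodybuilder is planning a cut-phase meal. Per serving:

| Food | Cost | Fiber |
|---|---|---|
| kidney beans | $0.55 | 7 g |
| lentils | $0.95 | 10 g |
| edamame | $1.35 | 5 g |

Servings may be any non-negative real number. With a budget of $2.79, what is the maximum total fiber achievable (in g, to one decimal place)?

35.5 g

Fiber per dollar: kidney beans 12.73, lentils 10.53, edamame 3.704.
With no serving limits, spend the whole cost allowance on kidney beans: $2.79 / $0.55 × 7 g = 35.5 g.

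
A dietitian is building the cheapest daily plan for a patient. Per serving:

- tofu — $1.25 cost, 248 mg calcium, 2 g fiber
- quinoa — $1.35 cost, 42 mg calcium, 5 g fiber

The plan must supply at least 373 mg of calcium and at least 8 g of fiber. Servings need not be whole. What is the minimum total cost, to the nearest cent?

$3.10

Two binding constraints pin down two serving amounts, so the optimal mix uses at most two foods. The candidates are each food alone (scaled to the tighter of calcium/fiber) and each pair with both constraints tight.
tofu only: max(373/248, 8/2) = 4 servings → $5.00.
quinoa only: max(373/42, 8/5) = 8.881 servings → $11.99.
tofu + quinoa with both tight: 1.323 servings and 1.071 servings → $3.10.
The minimum over all feasible corners is $3.10.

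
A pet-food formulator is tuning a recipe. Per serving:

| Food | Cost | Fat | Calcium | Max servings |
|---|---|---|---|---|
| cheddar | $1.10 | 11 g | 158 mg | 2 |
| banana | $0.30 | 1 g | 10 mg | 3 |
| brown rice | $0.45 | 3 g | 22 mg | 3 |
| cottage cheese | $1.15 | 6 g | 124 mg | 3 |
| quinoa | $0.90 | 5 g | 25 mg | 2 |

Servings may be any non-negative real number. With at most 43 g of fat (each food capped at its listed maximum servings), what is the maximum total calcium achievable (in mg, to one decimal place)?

718.0 mg

Calcium per g fat: cottage cheese 20.67, cheddar 14.36, banana 10, brown rice 7.333, quinoa 5.
Take 3 servings of cottage cheese: uses 18 g fat, +372.0 mg calcium (running total 372.0 mg).
Take 2 servings of cheddar: uses 22 g fat, +316.0 mg calcium (running total 688.0 mg).
Take 3 servings of banana: uses 3 g fat, +30.0 mg calcium (running total 718.0 mg).
Filling greedily by calcium-per-g fat is optimal for one linear limit, giving 718.0 mg.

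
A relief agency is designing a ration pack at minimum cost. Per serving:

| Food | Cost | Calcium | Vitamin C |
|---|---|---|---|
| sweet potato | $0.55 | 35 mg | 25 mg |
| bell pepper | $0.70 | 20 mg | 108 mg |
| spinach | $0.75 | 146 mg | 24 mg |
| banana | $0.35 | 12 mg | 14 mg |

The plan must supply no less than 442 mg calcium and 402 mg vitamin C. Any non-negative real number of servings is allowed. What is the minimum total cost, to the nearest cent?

Minimising a linear cost over {calcium ≥ 442, vitamin C ≥ 402, servings ≥ 0} — the optimum is at a vertex, using one or two foods.
sweet potato only: max(442/35, 402/25) = 16.08 servings → $8.84.
bell pepper only: max(442/20, 402/108) = 22.1 servings → $15.47.
spinach only: max(442/146, 402/24) = 16.75 servings → $12.56.
banana only: max(442/12, 402/14) = 36.83 servings → $12.89.
sweet potato + bell pepper with both tight: 12.1 servings and 0.9207 servings → $7.30.
sweet potato + spinach: the both-tight solution has a negative serving — not a feasible corner.
sweet potato + banana with both tight: 7.179 servings and 15.89 servings → $9.51.
bell pepper + spinach with both tight: 3.145 servings and 2.597 servings → $4.15.
bell pepper + banana with both targets exact would need a negative amount; discard.
spinach + banana with both tight: 0.7768 servings and 27.38 servings → $10.17.
So the least-cost plan costs $4.15.

$4.15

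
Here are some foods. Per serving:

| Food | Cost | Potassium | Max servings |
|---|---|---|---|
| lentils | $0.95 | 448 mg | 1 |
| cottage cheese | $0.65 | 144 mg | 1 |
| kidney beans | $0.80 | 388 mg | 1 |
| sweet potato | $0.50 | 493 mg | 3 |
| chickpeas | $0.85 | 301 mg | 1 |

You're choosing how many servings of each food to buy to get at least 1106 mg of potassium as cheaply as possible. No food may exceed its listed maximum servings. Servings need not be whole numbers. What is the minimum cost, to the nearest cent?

Cost per mg of potassium: sweet potato $0.0010, kidney beans $0.0021, lentils $0.0021, chickpeas $0.0028, cottage cheese $0.0045.
Take 2.243 servings of sweet potato: +1106.0 mg potassium for $1.12 (total $1.12, still need 0.0 mg).
Greedy by cheapest-per-mg is optimal for a single linear constraint, so the minimum cost is $1.12.

$1.12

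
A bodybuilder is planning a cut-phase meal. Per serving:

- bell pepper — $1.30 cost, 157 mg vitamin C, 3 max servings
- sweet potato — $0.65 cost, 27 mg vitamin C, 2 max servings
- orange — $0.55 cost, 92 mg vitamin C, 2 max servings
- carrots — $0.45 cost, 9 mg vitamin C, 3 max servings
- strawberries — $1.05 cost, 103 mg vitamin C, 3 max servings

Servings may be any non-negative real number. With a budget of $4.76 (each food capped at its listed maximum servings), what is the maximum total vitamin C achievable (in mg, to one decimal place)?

Vitamin C per dollar: orange 167.3, bell pepper 120.8, strawberries 98.1, sweet potato 41.54, carrots 20.
Take 2 servings of orange: spends $1.10, +184.0 mg vitamin C (running total 184.0 mg).
Take 2.815 servings of bell pepper: spends $3.66, +442.0 mg vitamin C (running total 626.0 mg).
Greedy by best ratio exhausts the cost allowance optimally: 626.0 mg.

626.0 mg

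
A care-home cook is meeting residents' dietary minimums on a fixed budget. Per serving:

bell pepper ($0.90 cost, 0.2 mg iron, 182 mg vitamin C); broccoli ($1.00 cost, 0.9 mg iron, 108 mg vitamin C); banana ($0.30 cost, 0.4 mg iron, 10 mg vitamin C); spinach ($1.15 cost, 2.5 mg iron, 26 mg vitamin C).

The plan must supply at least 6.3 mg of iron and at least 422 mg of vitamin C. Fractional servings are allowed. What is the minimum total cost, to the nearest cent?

$4.50

For a min-cost LP with two ≥-constraints, a basic feasible solution has at most two positive variables.
bell pepper only: max(6.3/0.2, 422/182) = 31.5 servings → $28.35.
broccoli only: max(6.3/0.9, 422/108) = 7 servings → $7.00.
banana only: max(6.3/0.4, 422/10) = 42.2 servings → $12.66.
spinach only: max(6.3/2.5, 422/26) = 16.23 servings → $18.67.
bell pepper + broccoli: the both-tight solution has a negative serving — not a feasible corner.
bell pepper + banana with both tight: 1.494 servings and 15 servings → $5.85.
bell pepper + spinach with both tight: 1.981 servings and 2.361 servings → $4.50.
broccoli + banana with both tight: 3.094 servings and 8.789 servings → $5.73.
broccoli + spinach with both tight: 3.614 servings and 1.219 servings → $5.02.
banana + spinach with both targets exact would need a negative amount; discard.
So the least-cost plan costs $4.50.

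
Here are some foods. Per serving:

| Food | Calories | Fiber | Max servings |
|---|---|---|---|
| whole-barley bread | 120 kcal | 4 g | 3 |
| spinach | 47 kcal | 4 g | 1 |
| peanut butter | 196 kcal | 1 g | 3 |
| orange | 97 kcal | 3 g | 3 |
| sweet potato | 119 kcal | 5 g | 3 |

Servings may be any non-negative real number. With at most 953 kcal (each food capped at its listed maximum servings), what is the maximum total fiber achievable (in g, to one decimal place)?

36.8 g

Fiber per kcal: spinach 0.08511, sweet potato 0.04202, whole-barley bread 0.03333, orange 0.03093, peanut butter 0.005102.
Take 1 serving of spinach: uses 47 kcal, +4.0 g fiber (running total 4.0 g).
Take 3 servings of sweet potato: uses 357 kcal, +15.0 g fiber (running total 19.0 g).
Take 3 servings of whole-barley bread: uses 360 kcal, +12.0 g fiber (running total 31.0 g).
Take 1.948 servings of orange: uses 189 kcal, +5.8 g fiber (running total 36.8 g).
Greedy by best ratio exhausts the calories allowance optimally: 36.8 g.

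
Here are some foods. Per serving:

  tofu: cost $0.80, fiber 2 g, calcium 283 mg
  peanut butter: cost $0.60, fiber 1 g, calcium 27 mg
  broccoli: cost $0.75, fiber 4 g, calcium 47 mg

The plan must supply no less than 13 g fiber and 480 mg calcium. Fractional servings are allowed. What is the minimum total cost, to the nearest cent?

$2.97

An LP optimum is at a vertex; with two nutrient constraints at most two foods are used. Check each candidate.
tofu only: max(13/2, 480/283) = 6.5 servings → $5.20.
peanut butter only: max(13/1, 480/27) = 17.78 servings → $10.67.
broccoli only: max(13/4, 480/47) = 10.21 servings → $7.66.
tofu + peanut butter with both tight: 0.5633 servings and 11.87 servings → $7.57.
tofu + broccoli with both tight: 1.261 servings and 2.619 servings → $2.97.
peanut butter + broccoli: intersection lies outside the first quadrant.
So the least-cost plan costs $2.97.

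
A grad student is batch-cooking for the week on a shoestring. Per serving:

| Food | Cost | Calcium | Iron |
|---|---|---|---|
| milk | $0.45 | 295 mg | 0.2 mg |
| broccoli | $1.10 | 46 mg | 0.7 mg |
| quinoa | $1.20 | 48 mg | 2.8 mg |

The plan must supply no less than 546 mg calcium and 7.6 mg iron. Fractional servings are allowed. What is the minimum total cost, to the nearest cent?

This is a tiny linear program; its minimum lies at a vertex of the feasible set. List the vertices and price them.
milk only: max(546/295, 7.6/0.2) = 38 servings → $17.10.
broccoli only: max(546/46, 7.6/0.7) = 11.87 servings → $13.06.
quinoa only: max(546/48, 7.6/2.8) = 11.38 servings → $13.65.
milk + broccoli with both tight: 0.1652 servings and 10.81 servings → $11.97.
milk + quinoa with both tight: 1.426 servings and 2.612 servings → $3.78.
broccoli + quinoa with both targets exact would need a negative amount; discard.
The minimum over all feasible corners is $3.78.

$3.78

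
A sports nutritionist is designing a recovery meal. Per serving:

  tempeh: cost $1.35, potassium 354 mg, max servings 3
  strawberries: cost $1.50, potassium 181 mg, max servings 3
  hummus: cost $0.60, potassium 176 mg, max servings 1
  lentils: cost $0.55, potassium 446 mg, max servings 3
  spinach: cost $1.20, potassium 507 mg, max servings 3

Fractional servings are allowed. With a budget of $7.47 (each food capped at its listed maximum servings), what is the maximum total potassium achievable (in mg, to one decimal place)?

Potassium per dollar: lentils 810.9, spinach 422.5, hummus 293.3, tempeh 262.2, strawberries 120.7.
Take 3 servings of lentils: spends $1.65, +1338.0 mg potassium (running total 1338.0 mg).
Take 3 servings of spinach: spends $3.60, +1521.0 mg potassium (running total 2859.0 mg).
Take 1 serving of hummus: spends $0.60, +176.0 mg potassium (running total 3035.0 mg).
Take 1.2 servings of tempeh: spends $1.62, +424.8 mg potassium (running total 3459.8 mg).
Greedy by best ratio exhausts the cost allowance optimally: 3459.8 mg.

3459.8 mg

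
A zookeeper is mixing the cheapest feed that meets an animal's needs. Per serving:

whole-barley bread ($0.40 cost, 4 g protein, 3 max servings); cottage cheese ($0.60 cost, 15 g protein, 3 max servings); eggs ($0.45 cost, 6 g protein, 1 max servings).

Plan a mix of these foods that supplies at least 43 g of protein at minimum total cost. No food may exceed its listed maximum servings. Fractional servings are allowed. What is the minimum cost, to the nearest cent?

$1.72

Cost per g of protein: cottage cheese $0.0400, eggs $0.0750, whole-barley bread $0.1000.
Take 2.867 servings of cottage cheese: +43.0 g protein for $1.72 (total $1.72, still need 0.0 g).
Greedy by cheapest-per-g is optimal for a single linear constraint, so the minimum cost is $1.72.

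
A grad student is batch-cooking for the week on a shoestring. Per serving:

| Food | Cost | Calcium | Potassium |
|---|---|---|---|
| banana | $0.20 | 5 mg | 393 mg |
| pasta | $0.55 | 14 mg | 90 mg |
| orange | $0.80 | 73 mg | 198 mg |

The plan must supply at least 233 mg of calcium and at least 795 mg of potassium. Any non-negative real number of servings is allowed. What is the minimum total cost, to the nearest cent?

$2.62

At the optimum either one food covers both requirements or two foods hit both targets exactly; no other combination can be cheaper.
banana only: max(233/5, 795/393) = 46.6 servings → $9.32.
pasta only: max(233/14, 795/90) = 16.64 servings → $9.15.
orange only: max(233/73, 795/198) = 4.015 servings → $3.21.
banana + pasta: the both-tight solution has a negative serving — not a feasible corner.
banana + orange with both tight: 0.4297 servings and 3.162 servings → $2.62.
pasta + orange with both tight: 3.133 servings and 2.591 servings → $3.80.
Cheapest feasible corner: $2.62.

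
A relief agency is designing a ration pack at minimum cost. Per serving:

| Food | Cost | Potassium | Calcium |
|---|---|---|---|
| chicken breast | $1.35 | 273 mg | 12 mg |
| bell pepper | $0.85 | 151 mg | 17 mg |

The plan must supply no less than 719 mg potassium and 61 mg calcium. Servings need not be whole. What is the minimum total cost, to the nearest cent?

With two linear requirements the optimum uses one or two foods; enumerate the corners.
chicken breast only: max(719/273, 61/12) = 5.083 servings → $6.86.
bell pepper only: max(719/151, 61/17) = 4.762 servings → $4.05.
chicken breast + bell pepper with both tight: 1.065 servings and 2.837 servings → $3.85.
Cheapest feasible corner: $3.85.

$3.85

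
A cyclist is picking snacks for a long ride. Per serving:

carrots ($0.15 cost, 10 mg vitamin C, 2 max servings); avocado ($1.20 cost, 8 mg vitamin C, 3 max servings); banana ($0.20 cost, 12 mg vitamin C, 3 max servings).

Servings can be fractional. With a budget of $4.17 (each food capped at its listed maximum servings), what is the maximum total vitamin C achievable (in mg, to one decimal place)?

77.8 mg

Vitamin C per dollar: carrots 66.67, banana 60, avocado 6.667.
Take 2 servings of carrots: spends $0.30, +20.0 mg vitamin C (running total 20.0 mg).
Take 3 servings of banana: spends $0.60, +36.0 mg vitamin C (running total 56.0 mg).
Take 2.725 servings of avocado: spends $3.27, +21.8 mg vitamin C (running total 77.8 mg).
Greedy by best ratio exhausts the cost allowance optimally: 77.8 mg.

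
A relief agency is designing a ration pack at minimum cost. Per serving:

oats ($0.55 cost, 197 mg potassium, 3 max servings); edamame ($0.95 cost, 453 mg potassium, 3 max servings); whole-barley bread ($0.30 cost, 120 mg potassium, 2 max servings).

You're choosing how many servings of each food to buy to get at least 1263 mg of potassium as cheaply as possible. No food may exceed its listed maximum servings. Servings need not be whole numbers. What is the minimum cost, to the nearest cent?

Cost per mg of potassium: edamame $0.0021, whole-barley bread $0.0025, oats $0.0028.
Take 2.788 servings of edamame: +1263.0 mg potassium for $2.65 (total $2.65, still need 0.0 mg).
Greedy by cheapest-per-mg is optimal for a single linear constraint, so the minimum cost is $2.65.

$2.65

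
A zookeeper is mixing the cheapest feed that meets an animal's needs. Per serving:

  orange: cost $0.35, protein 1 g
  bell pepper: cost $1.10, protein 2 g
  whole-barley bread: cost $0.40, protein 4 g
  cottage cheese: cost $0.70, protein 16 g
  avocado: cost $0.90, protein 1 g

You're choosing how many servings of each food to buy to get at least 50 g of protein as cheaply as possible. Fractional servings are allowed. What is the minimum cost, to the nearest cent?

Cost per g of protein: cottage cheese $0.0437, whole-barley bread $0.1000, orange $0.3500, bell pepper $0.5500, avocado $0.9000.
With no serving limits, use only cottage cheese: 50 g / 16 g = 3.125 servings × $0.70 = $2.19.

$2.19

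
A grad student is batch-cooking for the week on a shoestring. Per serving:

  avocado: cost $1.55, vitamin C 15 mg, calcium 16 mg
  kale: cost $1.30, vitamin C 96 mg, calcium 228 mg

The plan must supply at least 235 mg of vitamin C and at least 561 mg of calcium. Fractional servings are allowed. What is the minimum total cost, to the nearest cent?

$3.20

avocado only: max(235/15, 561/16) = 35.06 servings → $54.35.
kale only: max(235/96, 561/228) = 2.461 servings → $3.20.
avocado + kale with both targets exact would need a negative amount; discard.
Cheapest feasible corner: $3.20.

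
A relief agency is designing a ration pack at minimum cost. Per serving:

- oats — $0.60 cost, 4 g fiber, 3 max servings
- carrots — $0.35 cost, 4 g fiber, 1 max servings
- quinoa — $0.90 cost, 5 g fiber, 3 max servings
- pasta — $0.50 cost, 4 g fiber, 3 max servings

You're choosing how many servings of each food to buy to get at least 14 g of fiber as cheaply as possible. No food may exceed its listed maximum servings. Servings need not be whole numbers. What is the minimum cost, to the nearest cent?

Cost per g of fiber: carrots $0.0875, pasta $0.1250, oats $0.1500, quinoa $0.1800.
Take 1 serving of carrots: +4.0 g fiber for $0.35 (total $0.35, still need 10.0 g).
Take 2.5 servings of pasta: +10.0 g fiber for $1.25 (total $1.60, still need 0.0 g).
Greedy by cheapest-per-g is optimal for a single linear constraint, so the minimum cost is $1.60.

$1.60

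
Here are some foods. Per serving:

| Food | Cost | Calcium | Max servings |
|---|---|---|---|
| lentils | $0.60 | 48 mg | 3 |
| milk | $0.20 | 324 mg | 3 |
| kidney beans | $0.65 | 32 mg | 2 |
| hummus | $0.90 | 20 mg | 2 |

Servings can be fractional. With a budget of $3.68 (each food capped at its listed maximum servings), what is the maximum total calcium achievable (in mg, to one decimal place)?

Calcium per dollar: milk 1620, lentils 80, kidney beans 49.23, hummus 22.22.
Take 3 servings of milk: spends $0.60, +972.0 mg calcium (running total 972.0 mg).
Take 3 servings of lentils: spends $1.80, +144.0 mg calcium (running total 1116.0 mg).
Take 1.969 servings of kidney beans: spends $1.28, +63.0 mg calcium (running total 1179.0 mg).
Filling greedily by calcium-per-dollar is optimal for one linear limit, giving 1179.0 mg.

1179.0 mg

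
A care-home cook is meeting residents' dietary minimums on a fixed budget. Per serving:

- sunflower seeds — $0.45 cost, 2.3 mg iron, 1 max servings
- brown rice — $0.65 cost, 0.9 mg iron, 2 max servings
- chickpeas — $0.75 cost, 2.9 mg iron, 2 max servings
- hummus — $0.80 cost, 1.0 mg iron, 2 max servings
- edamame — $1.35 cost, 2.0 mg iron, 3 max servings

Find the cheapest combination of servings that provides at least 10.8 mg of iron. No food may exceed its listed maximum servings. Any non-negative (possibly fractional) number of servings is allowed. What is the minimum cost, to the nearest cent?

Cost per mg of iron: sunflower seeds $0.1957, chickpeas $0.2586, edamame $0.6750, brown rice $0.7222, hummus $0.8000.
Take 1 serving of sunflower seeds: +2.3 mg iron for $0.45 (total $0.45, still need 8.5 mg).
Take 2 servings of chickpeas: +5.8 mg iron for $1.50 (total $1.95, still need 2.7 mg).
Take 1.35 servings of edamame: +2.7 mg iron for $1.82 (total $3.77, still need 0.0 mg).
Filling from the cheapest source first is optimal under one linear minimum: $3.77.

$3.77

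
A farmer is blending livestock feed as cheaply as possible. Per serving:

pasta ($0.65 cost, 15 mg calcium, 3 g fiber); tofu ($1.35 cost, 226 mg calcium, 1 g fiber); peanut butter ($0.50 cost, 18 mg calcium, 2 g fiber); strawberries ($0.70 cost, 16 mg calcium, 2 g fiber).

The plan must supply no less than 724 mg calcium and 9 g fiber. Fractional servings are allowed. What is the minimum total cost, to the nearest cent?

This is a tiny linear program; its minimum lies at a vertex of the feasible set. List the vertices and price them.
pasta only: max(724/15, 9/3) = 48.27 servings → $31.37.
tofu only: max(724/226, 9/1) = 9 servings → $12.15.
peanut butter only: max(724/18, 9/2) = 40.22 servings → $20.11.
strawberries only: max(724/16, 9/2) = 45.25 servings → $31.68.
pasta + tofu with both tight: 1.976 servings and 3.072 servings → $5.43.
pasta + peanut butter with both targets exact would need a negative amount; discard.
pasta + strawberries: intersection lies outside the first quadrant.
tofu + peanut butter with both tight: 2.963 servings and 3.018 servings → $5.51.
tofu + strawberries with both tight: 2.991 servings and 3.005 servings → $6.14.
peanut butter + strawberries with both targets exact would need a negative amount; discard.
The minimum over all feasible corners is $5.43.

$5.43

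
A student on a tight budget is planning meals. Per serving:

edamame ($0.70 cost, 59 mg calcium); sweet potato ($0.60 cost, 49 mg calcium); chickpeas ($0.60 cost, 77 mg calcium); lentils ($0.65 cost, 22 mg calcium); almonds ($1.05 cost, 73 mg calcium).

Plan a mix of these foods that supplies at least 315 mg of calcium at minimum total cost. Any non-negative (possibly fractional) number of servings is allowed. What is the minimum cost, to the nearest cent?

Cost per mg of calcium: chickpeas $0.0078, edamame $0.0119, sweet potato $0.0122, almonds $0.0144, lentils $0.0295.
With no serving limits, use only chickpeas: 315 mg / 77 mg = 4.091 servings × $0.60 = $2.45.

$2.45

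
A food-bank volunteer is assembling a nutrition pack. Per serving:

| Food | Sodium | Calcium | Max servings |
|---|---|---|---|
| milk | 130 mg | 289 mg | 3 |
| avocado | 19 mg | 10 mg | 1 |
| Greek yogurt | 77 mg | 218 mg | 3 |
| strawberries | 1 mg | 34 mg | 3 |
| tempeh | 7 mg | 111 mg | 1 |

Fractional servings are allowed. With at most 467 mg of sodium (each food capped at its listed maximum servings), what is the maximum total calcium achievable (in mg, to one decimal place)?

Calcium per mg sodium: strawberries 34, tempeh 15.86, Greek yogurt 2.831, milk 2.223, avocado 0.5263.
Take 3 servings of strawberries: uses 3 mg sodium, +102.0 mg calcium (running total 102.0 mg).
Take 1 serving of tempeh: uses 7 mg sodium, +111.0 mg calcium (running total 213.0 mg).
Take 3 servings of Greek yogurt: uses 231 mg sodium, +654.0 mg calcium (running total 867.0 mg).
Take 1.738 servings of milk: uses 226 mg sodium, +502.4 mg calcium (running total 1369.4 mg).
Filling greedily by calcium-per-mg sodium is optimal for one linear limit, giving 1369.4 mg.

1369.4 mg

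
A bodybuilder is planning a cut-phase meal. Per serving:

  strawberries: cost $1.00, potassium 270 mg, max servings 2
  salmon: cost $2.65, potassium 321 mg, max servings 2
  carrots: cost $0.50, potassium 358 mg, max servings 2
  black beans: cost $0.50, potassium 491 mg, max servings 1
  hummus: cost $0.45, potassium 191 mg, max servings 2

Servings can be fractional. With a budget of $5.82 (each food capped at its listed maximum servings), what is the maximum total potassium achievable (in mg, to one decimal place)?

2301.0 mg

Potassium per dollar: black beans 982, carrots 716, hummus 424.4, strawberries 270, salmon 121.1.
Take 1 serving of black beans: spends $0.50, +491.0 mg potassium (running total 491.0 mg).
Take 2 servings of carrots: spends $1.00, +716.0 mg potassium (running total 1207.0 mg).
Take 2 servings of hummus: spends $0.90, +382.0 mg potassium (running total 1589.0 mg).
Take 2 servings of strawberries: spends $2.00, +540.0 mg potassium (running total 2129.0 mg).
Take 0.5358 servings of salmon: spends $1.42, +172.0 mg potassium (running total 2301.0 mg).
Greedy by best ratio exhausts the cost allowance optimally: 2301.0 mg.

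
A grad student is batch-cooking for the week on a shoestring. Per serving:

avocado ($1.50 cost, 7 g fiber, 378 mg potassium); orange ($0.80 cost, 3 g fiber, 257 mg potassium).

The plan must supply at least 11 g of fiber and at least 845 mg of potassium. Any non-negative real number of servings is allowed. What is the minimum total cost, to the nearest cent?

Check every corner: each single food scaled to meet both minima, and each pair solved so both constraints bind.
avocado only: max(11/7, 845/378) = 2.235 servings → $3.35.
orange only: max(11/3, 845/257) = 3.667 servings → $2.93.
avocado + orange with both tight: 0.4391 servings and 2.642 servings → $2.77.
Cheapest feasible corner: $2.77.

$2.77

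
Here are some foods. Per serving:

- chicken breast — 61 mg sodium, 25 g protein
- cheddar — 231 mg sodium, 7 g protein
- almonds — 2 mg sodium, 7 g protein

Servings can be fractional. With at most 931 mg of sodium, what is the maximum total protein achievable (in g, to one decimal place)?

3258.5 g

Protein per mg sodium: almonds 3.5, chicken breast 0.4098, cheddar 0.0303.
With no serving limits, spend the whole sodium allowance on almonds: 931 mg / 2 mg × 7 g = 3258.5 g.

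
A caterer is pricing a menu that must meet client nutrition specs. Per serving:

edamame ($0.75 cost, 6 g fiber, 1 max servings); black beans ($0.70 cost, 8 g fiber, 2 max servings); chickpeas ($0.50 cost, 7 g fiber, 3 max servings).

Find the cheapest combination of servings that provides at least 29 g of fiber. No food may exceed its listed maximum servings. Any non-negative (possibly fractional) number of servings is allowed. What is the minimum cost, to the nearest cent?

$2.20

Cost per g of fiber: chickpeas $0.0714, black beans $0.0875, edamame $0.1250.
Take 3 servings of chickpeas: +21.0 g fiber for $1.50 (total $1.50, still need 8.0 g).
Take 1 serving of black beans: +8.0 g fiber for $0.70 (total $2.20, still need 0.0 g).
Greedy by cheapest-per-g is optimal for a single linear constraint, so the minimum cost is $2.20.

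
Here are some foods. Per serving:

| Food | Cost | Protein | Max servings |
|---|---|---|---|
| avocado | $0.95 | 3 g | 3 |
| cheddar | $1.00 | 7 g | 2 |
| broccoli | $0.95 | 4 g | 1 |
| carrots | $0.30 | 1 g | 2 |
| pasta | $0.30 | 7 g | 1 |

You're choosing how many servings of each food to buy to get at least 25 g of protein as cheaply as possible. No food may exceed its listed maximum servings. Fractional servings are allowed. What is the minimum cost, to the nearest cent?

$3.25

Cost per g of protein: pasta $0.0429, cheddar $0.1429, broccoli $0.2375, carrots $0.3000, avocado $0.3167.
Take 1 serving of pasta: +7.0 g protein for $0.30 (total $0.30, still need 18.0 g).
Take 2 servings of cheddar: +14.0 g protein for $2.00 (total $2.30, still need 4.0 g).
Take 1 serving of broccoli: +4.0 g protein for $0.95 (total $3.25, still need 0.0 g).
Filling from the cheapest source first is optimal under one linear minimum: $3.25.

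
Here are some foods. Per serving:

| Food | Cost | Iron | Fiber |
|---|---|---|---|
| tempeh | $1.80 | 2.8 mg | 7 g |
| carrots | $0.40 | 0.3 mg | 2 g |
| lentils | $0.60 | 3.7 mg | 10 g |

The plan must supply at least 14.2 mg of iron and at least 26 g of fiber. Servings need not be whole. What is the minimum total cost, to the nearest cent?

Two binding constraints pin down two serving amounts, so the optimal mix uses at most two foods. The candidates are each food alone (scaled to the tighter of iron/fiber) and each pair with both constraints tight.
tempeh only: max(14.2/2.8, 26/7) = 5.071 servings → $9.13.
carrots only: max(14.2/0.3, 26/2) = 47.33 servings → $18.93.
lentils only: max(14.2/3.7, 26/10) = 3.838 servings → $2.30.
tempeh + carrots: the both-tight solution has a negative serving — not a feasible corner.
tempeh + lentils: intersection lies outside the first quadrant.
carrots + lentils with both targets exact would need a negative amount; discard.
The minimum over all feasible corners is $2.30.

$2.30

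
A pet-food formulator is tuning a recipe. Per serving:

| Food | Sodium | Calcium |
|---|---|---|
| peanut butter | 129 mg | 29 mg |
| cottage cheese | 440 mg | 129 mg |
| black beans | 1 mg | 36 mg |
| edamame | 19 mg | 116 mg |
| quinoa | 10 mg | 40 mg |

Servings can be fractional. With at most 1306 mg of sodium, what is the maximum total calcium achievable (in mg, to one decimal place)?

Calcium per mg sodium: black beans 36, edamame 6.105, quinoa 4, cottage cheese 0.2932, peanut butter 0.2248.
With no serving limits, spend the whole sodium allowance on black beans: 1306 mg / 1 mg × 36 mg = 47016.0 mg.

47016.0 mg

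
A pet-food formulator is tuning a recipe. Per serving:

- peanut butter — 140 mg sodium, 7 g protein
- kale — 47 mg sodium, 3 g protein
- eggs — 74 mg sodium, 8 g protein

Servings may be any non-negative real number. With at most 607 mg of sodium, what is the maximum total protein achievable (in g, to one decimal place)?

Protein per mg sodium: eggs 0.1081, kale 0.06383, peanut butter 0.05.
With no serving limits, spend the whole sodium allowance on eggs: 607 mg / 74 mg × 8 g = 65.6 g.

65.6 g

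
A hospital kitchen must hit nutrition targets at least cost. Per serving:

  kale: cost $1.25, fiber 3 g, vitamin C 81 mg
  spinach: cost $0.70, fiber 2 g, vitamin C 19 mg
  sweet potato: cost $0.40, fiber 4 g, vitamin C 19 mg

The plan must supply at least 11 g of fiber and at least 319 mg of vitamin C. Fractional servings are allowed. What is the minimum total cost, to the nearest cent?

A basic optimal solution has at most two foods positive. Try each food alone and each pair with both targets met exactly.
kale only: max(11/3, 319/81) = 3.938 servings → $4.92.
spinach only: max(11/2, 319/19) = 16.79 servings → $11.75.
sweet potato only: max(11/4, 319/19) = 16.79 servings → $6.72.
kale + spinach with both targets exact would need a negative amount; discard.
kale + sweet potato with both targets exact would need a negative amount; discard.
spinach + sweet potato: the both-tight solution has a negative serving — not a feasible corner.
So the least-cost plan costs $4.92.

$4.92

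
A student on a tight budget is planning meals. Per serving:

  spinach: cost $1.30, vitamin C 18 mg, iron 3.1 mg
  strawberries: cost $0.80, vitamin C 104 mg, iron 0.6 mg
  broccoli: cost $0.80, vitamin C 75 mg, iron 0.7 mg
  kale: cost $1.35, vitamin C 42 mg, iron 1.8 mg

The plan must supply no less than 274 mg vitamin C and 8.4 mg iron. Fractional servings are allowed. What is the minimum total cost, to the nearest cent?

Minimising a linear cost over {vitamin C ≥ 274, iron ≥ 8.4, servings ≥ 0} — the optimum is at a vertex, using one or two foods.
spinach only: max(274/18, 8.4/3.1) = 15.22 servings → $19.79.
strawberries only: max(274/104, 8.4/0.6) = 14 servings → $11.20.
broccoli only: max(274/75, 8.4/0.7) = 12 servings → $9.60.
kale only: max(274/42, 8.4/1.8) = 6.524 servings → $8.81.
spinach + strawberries with both tight: 2.276 servings and 2.241 servings → $4.75.
spinach + broccoli with both tight: 1.993 servings and 3.175 servings → $5.13.
spinach + kale with both targets exact would need a negative amount; discard.
strawberries + broccoli: intersection lies outside the first quadrant.
strawberries + kale with both tight: 0.8667 servings and 4.378 servings → $6.60.
broccoli + kale with both tight: 1.33 servings and 4.15 servings → $6.67.
Cheapest feasible corner: $4.75.

$4.75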